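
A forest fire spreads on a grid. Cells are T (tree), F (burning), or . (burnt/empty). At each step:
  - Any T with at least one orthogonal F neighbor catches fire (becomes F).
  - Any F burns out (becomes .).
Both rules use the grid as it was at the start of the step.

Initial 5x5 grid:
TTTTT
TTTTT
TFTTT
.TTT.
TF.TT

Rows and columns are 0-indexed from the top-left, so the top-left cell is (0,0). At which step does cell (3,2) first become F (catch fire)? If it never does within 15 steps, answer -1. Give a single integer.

Step 1: cell (3,2)='T' (+5 fires, +2 burnt)
Step 2: cell (3,2)='F' (+5 fires, +5 burnt)
  -> target ignites at step 2
Step 3: cell (3,2)='.' (+5 fires, +5 burnt)
Step 4: cell (3,2)='.' (+3 fires, +5 burnt)
Step 5: cell (3,2)='.' (+2 fires, +3 burnt)
Step 6: cell (3,2)='.' (+0 fires, +2 burnt)
  fire out at step 6

2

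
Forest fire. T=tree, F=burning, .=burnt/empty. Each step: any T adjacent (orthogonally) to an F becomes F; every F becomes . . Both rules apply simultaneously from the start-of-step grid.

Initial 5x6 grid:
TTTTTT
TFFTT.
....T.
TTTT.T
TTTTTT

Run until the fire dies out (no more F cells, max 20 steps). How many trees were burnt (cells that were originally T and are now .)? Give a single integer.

Step 1: +4 fires, +2 burnt (F count now 4)
Step 2: +3 fires, +4 burnt (F count now 3)
Step 3: +2 fires, +3 burnt (F count now 2)
Step 4: +1 fires, +2 burnt (F count now 1)
Step 5: +0 fires, +1 burnt (F count now 0)
Fire out after step 5
Initially T: 21, now '.': 19
Total burnt (originally-T cells now '.'): 10

Answer: 10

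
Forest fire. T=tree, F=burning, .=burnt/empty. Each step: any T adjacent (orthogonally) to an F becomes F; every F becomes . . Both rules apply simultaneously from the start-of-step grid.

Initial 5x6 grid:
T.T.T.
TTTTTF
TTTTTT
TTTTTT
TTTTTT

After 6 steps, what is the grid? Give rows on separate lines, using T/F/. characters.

Step 1: 2 trees catch fire, 1 burn out
  T.T.T.
  TTTTF.
  TTTTTF
  TTTTTT
  TTTTTT
Step 2: 4 trees catch fire, 2 burn out
  T.T.F.
  TTTF..
  TTTTF.
  TTTTTF
  TTTTTT
Step 3: 4 trees catch fire, 4 burn out
  T.T...
  TTF...
  TTTF..
  TTTTF.
  TTTTTF
Step 4: 5 trees catch fire, 4 burn out
  T.F...
  TF....
  TTF...
  TTTF..
  TTTTF.
Step 5: 4 trees catch fire, 5 burn out
  T.....
  F.....
  TF....
  TTF...
  TTTF..
Step 6: 4 trees catch fire, 4 burn out
  F.....
  ......
  F.....
  TF....
  TTF...

F.....
......
F.....
TF....
TTF...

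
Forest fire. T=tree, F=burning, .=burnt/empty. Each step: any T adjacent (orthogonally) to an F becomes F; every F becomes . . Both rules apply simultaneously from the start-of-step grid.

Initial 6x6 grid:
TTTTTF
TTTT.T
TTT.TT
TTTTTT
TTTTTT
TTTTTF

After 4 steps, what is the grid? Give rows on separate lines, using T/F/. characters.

Step 1: 4 trees catch fire, 2 burn out
  TTTTF.
  TTTT.F
  TTT.TT
  TTTTTT
  TTTTTF
  TTTTF.
Step 2: 5 trees catch fire, 4 burn out
  TTTF..
  TTTT..
  TTT.TF
  TTTTTF
  TTTTF.
  TTTF..
Step 3: 6 trees catch fire, 5 burn out
  TTF...
  TTTF..
  TTT.F.
  TTTTF.
  TTTF..
  TTF...
Step 4: 5 trees catch fire, 6 burn out
  TF....
  TTF...
  TTT...
  TTTF..
  TTF...
  TF....

TF....
TTF...
TTT...
TTTF..
TTF...
TF....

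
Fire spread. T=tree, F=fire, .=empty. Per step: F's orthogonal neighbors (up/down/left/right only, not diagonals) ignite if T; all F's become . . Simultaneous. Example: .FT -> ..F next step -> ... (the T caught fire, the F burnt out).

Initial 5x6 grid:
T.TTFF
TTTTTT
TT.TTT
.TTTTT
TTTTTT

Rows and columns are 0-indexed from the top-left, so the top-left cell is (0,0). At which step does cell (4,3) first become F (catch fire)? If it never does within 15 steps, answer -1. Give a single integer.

Step 1: cell (4,3)='T' (+3 fires, +2 burnt)
Step 2: cell (4,3)='T' (+4 fires, +3 burnt)
Step 3: cell (4,3)='T' (+4 fires, +4 burnt)
Step 4: cell (4,3)='T' (+4 fires, +4 burnt)
Step 5: cell (4,3)='F' (+4 fires, +4 burnt)
  -> target ignites at step 5
Step 6: cell (4,3)='.' (+4 fires, +4 burnt)
Step 7: cell (4,3)='.' (+1 fires, +4 burnt)
Step 8: cell (4,3)='.' (+1 fires, +1 burnt)
Step 9: cell (4,3)='.' (+0 fires, +1 burnt)
  fire out at step 9

5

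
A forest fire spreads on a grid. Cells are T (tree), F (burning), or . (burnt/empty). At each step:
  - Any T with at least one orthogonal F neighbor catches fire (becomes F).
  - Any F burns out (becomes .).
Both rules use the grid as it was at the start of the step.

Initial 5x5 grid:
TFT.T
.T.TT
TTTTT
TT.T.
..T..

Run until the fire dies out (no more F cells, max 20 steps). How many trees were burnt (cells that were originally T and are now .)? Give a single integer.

Answer: 14

Derivation:
Step 1: +3 fires, +1 burnt (F count now 3)
Step 2: +1 fires, +3 burnt (F count now 1)
Step 3: +3 fires, +1 burnt (F count now 3)
Step 4: +2 fires, +3 burnt (F count now 2)
Step 5: +3 fires, +2 burnt (F count now 3)
Step 6: +1 fires, +3 burnt (F count now 1)
Step 7: +1 fires, +1 burnt (F count now 1)
Step 8: +0 fires, +1 burnt (F count now 0)
Fire out after step 8
Initially T: 15, now '.': 24
Total burnt (originally-T cells now '.'): 14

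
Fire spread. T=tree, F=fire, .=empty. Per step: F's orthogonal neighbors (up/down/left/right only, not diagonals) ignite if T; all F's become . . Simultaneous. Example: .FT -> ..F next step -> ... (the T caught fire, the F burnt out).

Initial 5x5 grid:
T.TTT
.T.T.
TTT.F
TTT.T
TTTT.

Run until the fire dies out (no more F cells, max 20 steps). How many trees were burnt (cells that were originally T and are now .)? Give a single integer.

Answer: 1

Derivation:
Step 1: +1 fires, +1 burnt (F count now 1)
Step 2: +0 fires, +1 burnt (F count now 0)
Fire out after step 2
Initially T: 17, now '.': 9
Total burnt (originally-T cells now '.'): 1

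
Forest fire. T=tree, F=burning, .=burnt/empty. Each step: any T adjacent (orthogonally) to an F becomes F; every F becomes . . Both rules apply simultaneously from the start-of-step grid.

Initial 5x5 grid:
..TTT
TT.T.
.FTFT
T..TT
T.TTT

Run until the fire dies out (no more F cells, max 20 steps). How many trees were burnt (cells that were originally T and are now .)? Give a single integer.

Answer: 13

Derivation:
Step 1: +5 fires, +2 burnt (F count now 5)
Step 2: +4 fires, +5 burnt (F count now 4)
Step 3: +4 fires, +4 burnt (F count now 4)
Step 4: +0 fires, +4 burnt (F count now 0)
Fire out after step 4
Initially T: 15, now '.': 23
Total burnt (originally-T cells now '.'): 13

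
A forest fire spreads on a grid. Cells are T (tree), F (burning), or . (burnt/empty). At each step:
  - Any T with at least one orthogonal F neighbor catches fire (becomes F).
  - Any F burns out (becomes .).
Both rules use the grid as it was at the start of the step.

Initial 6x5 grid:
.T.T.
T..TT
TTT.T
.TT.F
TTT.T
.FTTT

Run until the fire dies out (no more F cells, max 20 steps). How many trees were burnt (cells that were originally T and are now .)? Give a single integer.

Step 1: +4 fires, +2 burnt (F count now 4)
Step 2: +6 fires, +4 burnt (F count now 6)
Step 3: +3 fires, +6 burnt (F count now 3)
Step 4: +3 fires, +3 burnt (F count now 3)
Step 5: +1 fires, +3 burnt (F count now 1)
Step 6: +0 fires, +1 burnt (F count now 0)
Fire out after step 6
Initially T: 18, now '.': 29
Total burnt (originally-T cells now '.'): 17

Answer: 17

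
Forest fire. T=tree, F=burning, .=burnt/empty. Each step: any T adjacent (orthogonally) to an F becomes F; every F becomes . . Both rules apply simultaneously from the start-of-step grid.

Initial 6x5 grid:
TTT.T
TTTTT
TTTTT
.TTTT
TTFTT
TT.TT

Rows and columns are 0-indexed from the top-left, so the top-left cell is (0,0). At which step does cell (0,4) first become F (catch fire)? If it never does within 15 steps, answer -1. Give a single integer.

Step 1: cell (0,4)='T' (+3 fires, +1 burnt)
Step 2: cell (0,4)='T' (+7 fires, +3 burnt)
Step 3: cell (0,4)='T' (+6 fires, +7 burnt)
Step 4: cell (0,4)='T' (+5 fires, +6 burnt)
Step 5: cell (0,4)='T' (+3 fires, +5 burnt)
Step 6: cell (0,4)='F' (+2 fires, +3 burnt)
  -> target ignites at step 6
Step 7: cell (0,4)='.' (+0 fires, +2 burnt)
  fire out at step 7

6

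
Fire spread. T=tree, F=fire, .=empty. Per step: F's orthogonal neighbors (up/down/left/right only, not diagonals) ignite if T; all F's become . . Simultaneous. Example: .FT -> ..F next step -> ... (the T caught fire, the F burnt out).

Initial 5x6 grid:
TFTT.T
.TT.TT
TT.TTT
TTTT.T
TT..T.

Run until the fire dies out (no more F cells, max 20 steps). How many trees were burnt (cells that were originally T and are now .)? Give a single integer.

Answer: 20

Derivation:
Step 1: +3 fires, +1 burnt (F count now 3)
Step 2: +3 fires, +3 burnt (F count now 3)
Step 3: +2 fires, +3 burnt (F count now 2)
Step 4: +3 fires, +2 burnt (F count now 3)
Step 5: +2 fires, +3 burnt (F count now 2)
Step 6: +1 fires, +2 burnt (F count now 1)
Step 7: +1 fires, +1 burnt (F count now 1)
Step 8: +2 fires, +1 burnt (F count now 2)
Step 9: +2 fires, +2 burnt (F count now 2)
Step 10: +1 fires, +2 burnt (F count now 1)
Step 11: +0 fires, +1 burnt (F count now 0)
Fire out after step 11
Initially T: 21, now '.': 29
Total burnt (originally-T cells now '.'): 20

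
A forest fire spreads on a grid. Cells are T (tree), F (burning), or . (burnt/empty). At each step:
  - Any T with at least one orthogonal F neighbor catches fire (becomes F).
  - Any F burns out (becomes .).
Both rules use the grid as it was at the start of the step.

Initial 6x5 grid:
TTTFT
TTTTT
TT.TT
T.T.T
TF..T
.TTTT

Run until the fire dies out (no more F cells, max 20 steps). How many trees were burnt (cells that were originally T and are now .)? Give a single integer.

Step 1: +5 fires, +2 burnt (F count now 5)
Step 2: +6 fires, +5 burnt (F count now 6)
Step 3: +5 fires, +6 burnt (F count now 5)
Step 4: +4 fires, +5 burnt (F count now 4)
Step 5: +1 fires, +4 burnt (F count now 1)
Step 6: +0 fires, +1 burnt (F count now 0)
Fire out after step 6
Initially T: 22, now '.': 29
Total burnt (originally-T cells now '.'): 21

Answer: 21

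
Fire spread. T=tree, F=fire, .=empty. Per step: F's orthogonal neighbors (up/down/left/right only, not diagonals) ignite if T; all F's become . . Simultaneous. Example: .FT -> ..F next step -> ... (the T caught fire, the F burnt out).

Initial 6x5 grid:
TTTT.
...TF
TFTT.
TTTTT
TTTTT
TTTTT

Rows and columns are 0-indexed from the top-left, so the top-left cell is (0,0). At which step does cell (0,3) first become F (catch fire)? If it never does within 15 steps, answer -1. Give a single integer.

Step 1: cell (0,3)='T' (+4 fires, +2 burnt)
Step 2: cell (0,3)='F' (+5 fires, +4 burnt)
  -> target ignites at step 2
Step 3: cell (0,3)='.' (+5 fires, +5 burnt)
Step 4: cell (0,3)='.' (+5 fires, +5 burnt)
Step 5: cell (0,3)='.' (+3 fires, +5 burnt)
Step 6: cell (0,3)='.' (+1 fires, +3 burnt)
Step 7: cell (0,3)='.' (+0 fires, +1 burnt)
  fire out at step 7

2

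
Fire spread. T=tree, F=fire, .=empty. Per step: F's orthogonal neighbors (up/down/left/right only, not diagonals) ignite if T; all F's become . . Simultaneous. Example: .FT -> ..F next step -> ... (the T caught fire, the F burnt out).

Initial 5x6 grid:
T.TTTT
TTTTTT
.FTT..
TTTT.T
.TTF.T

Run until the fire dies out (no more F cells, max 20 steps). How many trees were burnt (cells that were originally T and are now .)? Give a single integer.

Step 1: +5 fires, +2 burnt (F count now 5)
Step 2: +6 fires, +5 burnt (F count now 6)
Step 3: +3 fires, +6 burnt (F count now 3)
Step 4: +2 fires, +3 burnt (F count now 2)
Step 5: +2 fires, +2 burnt (F count now 2)
Step 6: +1 fires, +2 burnt (F count now 1)
Step 7: +0 fires, +1 burnt (F count now 0)
Fire out after step 7
Initially T: 21, now '.': 28
Total burnt (originally-T cells now '.'): 19

Answer: 19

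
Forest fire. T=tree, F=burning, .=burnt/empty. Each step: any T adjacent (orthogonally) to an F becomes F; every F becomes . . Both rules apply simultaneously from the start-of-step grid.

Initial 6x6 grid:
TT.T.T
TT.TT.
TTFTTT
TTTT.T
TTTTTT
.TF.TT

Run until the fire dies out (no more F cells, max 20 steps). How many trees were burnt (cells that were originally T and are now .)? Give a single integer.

Step 1: +5 fires, +2 burnt (F count now 5)
Step 2: +8 fires, +5 burnt (F count now 8)
Step 3: +8 fires, +8 burnt (F count now 8)
Step 4: +4 fires, +8 burnt (F count now 4)
Step 5: +1 fires, +4 burnt (F count now 1)
Step 6: +0 fires, +1 burnt (F count now 0)
Fire out after step 6
Initially T: 27, now '.': 35
Total burnt (originally-T cells now '.'): 26

Answer: 26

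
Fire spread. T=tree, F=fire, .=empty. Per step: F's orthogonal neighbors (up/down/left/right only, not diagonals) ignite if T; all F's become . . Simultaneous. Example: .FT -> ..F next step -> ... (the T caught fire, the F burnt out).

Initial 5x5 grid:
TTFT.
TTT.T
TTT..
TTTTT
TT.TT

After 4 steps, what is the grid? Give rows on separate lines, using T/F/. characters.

Step 1: 3 trees catch fire, 1 burn out
  TF.F.
  TTF.T
  TTT..
  TTTTT
  TT.TT
Step 2: 3 trees catch fire, 3 burn out
  F....
  TF..T
  TTF..
  TTTTT
  TT.TT
Step 3: 3 trees catch fire, 3 burn out
  .....
  F...T
  TF...
  TTFTT
  TT.TT
Step 4: 3 trees catch fire, 3 burn out
  .....
  ....T
  F....
  TF.FT
  TT.TT

.....
....T
F....
TF.FT
TT.TT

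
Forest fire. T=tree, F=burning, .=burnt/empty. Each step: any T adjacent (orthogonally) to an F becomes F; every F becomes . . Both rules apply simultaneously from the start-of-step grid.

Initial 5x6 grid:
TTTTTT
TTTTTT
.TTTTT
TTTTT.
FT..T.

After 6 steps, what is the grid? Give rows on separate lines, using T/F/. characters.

Step 1: 2 trees catch fire, 1 burn out
  TTTTTT
  TTTTTT
  .TTTTT
  FTTTT.
  .F..T.
Step 2: 1 trees catch fire, 2 burn out
  TTTTTT
  TTTTTT
  .TTTTT
  .FTTT.
  ....T.
Step 3: 2 trees catch fire, 1 burn out
  TTTTTT
  TTTTTT
  .FTTTT
  ..FTT.
  ....T.
Step 4: 3 trees catch fire, 2 burn out
  TTTTTT
  TFTTTT
  ..FTTT
  ...FT.
  ....T.
Step 5: 5 trees catch fire, 3 burn out
  TFTTTT
  F.FTTT
  ...FTT
  ....F.
  ....T.
Step 6: 5 trees catch fire, 5 burn out
  F.FTTT
  ...FTT
  ....FT
  ......
  ....F.

F.FTTT
...FTT
....FT
......
....F.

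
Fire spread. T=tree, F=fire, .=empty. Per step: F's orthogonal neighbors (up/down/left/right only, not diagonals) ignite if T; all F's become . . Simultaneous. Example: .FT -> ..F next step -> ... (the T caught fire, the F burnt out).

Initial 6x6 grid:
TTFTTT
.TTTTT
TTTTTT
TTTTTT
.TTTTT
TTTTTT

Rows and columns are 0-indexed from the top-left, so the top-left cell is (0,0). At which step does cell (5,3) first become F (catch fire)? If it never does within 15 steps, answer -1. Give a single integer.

Step 1: cell (5,3)='T' (+3 fires, +1 burnt)
Step 2: cell (5,3)='T' (+5 fires, +3 burnt)
Step 3: cell (5,3)='T' (+5 fires, +5 burnt)
Step 4: cell (5,3)='T' (+6 fires, +5 burnt)
Step 5: cell (5,3)='T' (+6 fires, +6 burnt)
Step 6: cell (5,3)='F' (+4 fires, +6 burnt)
  -> target ignites at step 6
Step 7: cell (5,3)='.' (+3 fires, +4 burnt)
Step 8: cell (5,3)='.' (+1 fires, +3 burnt)
Step 9: cell (5,3)='.' (+0 fires, +1 burnt)
  fire out at step 9

6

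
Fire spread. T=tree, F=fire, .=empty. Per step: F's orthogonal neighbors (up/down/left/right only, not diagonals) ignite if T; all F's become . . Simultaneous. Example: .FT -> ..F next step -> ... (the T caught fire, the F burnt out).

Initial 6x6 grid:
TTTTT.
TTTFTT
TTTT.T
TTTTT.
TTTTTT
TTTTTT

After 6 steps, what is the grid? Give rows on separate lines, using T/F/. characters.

Step 1: 4 trees catch fire, 1 burn out
  TTTFT.
  TTF.FT
  TTTF.T
  TTTTT.
  TTTTTT
  TTTTTT
Step 2: 6 trees catch fire, 4 burn out
  TTF.F.
  TF...F
  TTF..T
  TTTFT.
  TTTTTT
  TTTTTT
Step 3: 7 trees catch fire, 6 burn out
  TF....
  F.....
  TF...F
  TTF.F.
  TTTFTT
  TTTTTT
Step 4: 6 trees catch fire, 7 burn out
  F.....
  ......
  F.....
  TF....
  TTF.FT
  TTTFTT
Step 5: 5 trees catch fire, 6 burn out
  ......
  ......
  ......
  F.....
  TF...F
  TTF.FT
Step 6: 3 trees catch fire, 5 burn out
  ......
  ......
  ......
  ......
  F.....
  TF...F

......
......
......
......
F.....
TF...F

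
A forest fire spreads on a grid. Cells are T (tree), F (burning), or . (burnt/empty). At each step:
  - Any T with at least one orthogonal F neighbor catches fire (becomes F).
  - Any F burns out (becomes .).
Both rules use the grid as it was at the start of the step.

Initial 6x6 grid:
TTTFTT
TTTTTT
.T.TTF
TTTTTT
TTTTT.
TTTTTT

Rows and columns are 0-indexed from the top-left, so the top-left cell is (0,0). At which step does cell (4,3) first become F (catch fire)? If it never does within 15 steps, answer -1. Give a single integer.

Step 1: cell (4,3)='T' (+6 fires, +2 burnt)
Step 2: cell (4,3)='T' (+6 fires, +6 burnt)
Step 3: cell (4,3)='T' (+4 fires, +6 burnt)
Step 4: cell (4,3)='F' (+5 fires, +4 burnt)
  -> target ignites at step 4
Step 5: cell (4,3)='.' (+4 fires, +5 burnt)
Step 6: cell (4,3)='.' (+3 fires, +4 burnt)
Step 7: cell (4,3)='.' (+2 fires, +3 burnt)
Step 8: cell (4,3)='.' (+1 fires, +2 burnt)
Step 9: cell (4,3)='.' (+0 fires, +1 burnt)
  fire out at step 9

4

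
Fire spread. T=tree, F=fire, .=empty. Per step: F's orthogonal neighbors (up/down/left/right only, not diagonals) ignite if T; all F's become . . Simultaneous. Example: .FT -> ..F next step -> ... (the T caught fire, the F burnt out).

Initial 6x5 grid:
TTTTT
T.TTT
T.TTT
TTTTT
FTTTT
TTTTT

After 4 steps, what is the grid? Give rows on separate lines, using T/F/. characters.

Step 1: 3 trees catch fire, 1 burn out
  TTTTT
  T.TTT
  T.TTT
  FTTTT
  .FTTT
  FTTTT
Step 2: 4 trees catch fire, 3 burn out
  TTTTT
  T.TTT
  F.TTT
  .FTTT
  ..FTT
  .FTTT
Step 3: 4 trees catch fire, 4 burn out
  TTTTT
  F.TTT
  ..TTT
  ..FTT
  ...FT
  ..FTT
Step 4: 5 trees catch fire, 4 burn out
  FTTTT
  ..TTT
  ..FTT
  ...FT
  ....F
  ...FT

FTTTT
..TTT
..FTT
...FT
....F
...FT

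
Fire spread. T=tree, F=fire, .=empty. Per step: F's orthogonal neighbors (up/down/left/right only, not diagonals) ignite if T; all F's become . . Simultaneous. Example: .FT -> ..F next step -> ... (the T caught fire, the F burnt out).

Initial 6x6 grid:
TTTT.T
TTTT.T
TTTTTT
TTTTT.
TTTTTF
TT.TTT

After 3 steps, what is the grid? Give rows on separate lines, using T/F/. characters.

Step 1: 2 trees catch fire, 1 burn out
  TTTT.T
  TTTT.T
  TTTTTT
  TTTTT.
  TTTTF.
  TT.TTF
Step 2: 3 trees catch fire, 2 burn out
  TTTT.T
  TTTT.T
  TTTTTT
  TTTTF.
  TTTF..
  TT.TF.
Step 3: 4 trees catch fire, 3 burn out
  TTTT.T
  TTTT.T
  TTTTFT
  TTTF..
  TTF...
  TT.F..

TTTT.T
TTTT.T
TTTTFT
TTTF..
TTF...
TT.F..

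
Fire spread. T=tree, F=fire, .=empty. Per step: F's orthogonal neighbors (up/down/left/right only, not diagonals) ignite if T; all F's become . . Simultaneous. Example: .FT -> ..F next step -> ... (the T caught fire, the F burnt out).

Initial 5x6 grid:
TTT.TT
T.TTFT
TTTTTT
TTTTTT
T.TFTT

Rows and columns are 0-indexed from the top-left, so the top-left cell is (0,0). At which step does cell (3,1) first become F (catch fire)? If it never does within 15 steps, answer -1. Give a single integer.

Step 1: cell (3,1)='T' (+7 fires, +2 burnt)
Step 2: cell (3,1)='T' (+7 fires, +7 burnt)
Step 3: cell (3,1)='F' (+4 fires, +7 burnt)
  -> target ignites at step 3
Step 4: cell (3,1)='.' (+3 fires, +4 burnt)
Step 5: cell (3,1)='.' (+3 fires, +3 burnt)
Step 6: cell (3,1)='.' (+1 fires, +3 burnt)
Step 7: cell (3,1)='.' (+0 fires, +1 burnt)
  fire out at step 7

3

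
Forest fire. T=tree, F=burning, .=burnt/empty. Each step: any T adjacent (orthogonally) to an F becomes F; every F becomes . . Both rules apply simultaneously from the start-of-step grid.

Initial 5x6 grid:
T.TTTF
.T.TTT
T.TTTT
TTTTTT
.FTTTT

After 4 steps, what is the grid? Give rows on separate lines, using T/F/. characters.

Step 1: 4 trees catch fire, 2 burn out
  T.TTF.
  .T.TTF
  T.TTTT
  TFTTTT
  ..FTTT
Step 2: 6 trees catch fire, 4 burn out
  T.TF..
  .T.TF.
  T.TTTF
  F.FTTT
  ...FTT
Step 3: 8 trees catch fire, 6 burn out
  T.F...
  .T.F..
  F.FTF.
  ...FTF
  ....FT
Step 4: 3 trees catch fire, 8 burn out
  T.....
  .T....
  ...F..
  ....F.
  .....F

T.....
.T....
...F..
....F.
.....F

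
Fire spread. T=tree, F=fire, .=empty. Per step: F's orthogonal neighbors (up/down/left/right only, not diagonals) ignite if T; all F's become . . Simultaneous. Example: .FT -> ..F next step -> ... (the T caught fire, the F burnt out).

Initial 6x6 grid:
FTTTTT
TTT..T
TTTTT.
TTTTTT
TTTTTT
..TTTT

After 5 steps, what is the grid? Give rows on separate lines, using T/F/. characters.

Step 1: 2 trees catch fire, 1 burn out
  .FTTTT
  FTT..T
  TTTTT.
  TTTTTT
  TTTTTT
  ..TTTT
Step 2: 3 trees catch fire, 2 burn out
  ..FTTT
  .FT..T
  FTTTT.
  TTTTTT
  TTTTTT
  ..TTTT
Step 3: 4 trees catch fire, 3 burn out
  ...FTT
  ..F..T
  .FTTT.
  FTTTTT
  TTTTTT
  ..TTTT
Step 4: 4 trees catch fire, 4 burn out
  ....FT
  .....T
  ..FTT.
  .FTTTT
  FTTTTT
  ..TTTT
Step 5: 4 trees catch fire, 4 burn out
  .....F
  .....T
  ...FT.
  ..FTTT
  .FTTTT
  ..TTTT

.....F
.....T
...FT.
..FTTT
.FTTTT
..TTTT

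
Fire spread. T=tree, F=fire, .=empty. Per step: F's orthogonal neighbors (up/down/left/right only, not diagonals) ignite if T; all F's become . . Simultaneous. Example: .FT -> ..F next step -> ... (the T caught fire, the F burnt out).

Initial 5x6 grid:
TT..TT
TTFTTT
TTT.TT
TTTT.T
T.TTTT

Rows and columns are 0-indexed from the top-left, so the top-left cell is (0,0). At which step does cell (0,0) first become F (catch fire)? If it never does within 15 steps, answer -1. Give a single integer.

Step 1: cell (0,0)='T' (+3 fires, +1 burnt)
Step 2: cell (0,0)='T' (+5 fires, +3 burnt)
Step 3: cell (0,0)='F' (+8 fires, +5 burnt)
  -> target ignites at step 3
Step 4: cell (0,0)='.' (+4 fires, +8 burnt)
Step 5: cell (0,0)='.' (+3 fires, +4 burnt)
Step 6: cell (0,0)='.' (+1 fires, +3 burnt)
Step 7: cell (0,0)='.' (+0 fires, +1 burnt)
  fire out at step 7

3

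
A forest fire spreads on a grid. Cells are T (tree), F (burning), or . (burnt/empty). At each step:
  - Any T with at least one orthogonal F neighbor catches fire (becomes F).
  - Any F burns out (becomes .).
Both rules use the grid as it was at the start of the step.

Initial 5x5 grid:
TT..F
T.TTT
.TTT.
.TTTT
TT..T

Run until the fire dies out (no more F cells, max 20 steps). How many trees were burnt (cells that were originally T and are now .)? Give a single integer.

Answer: 13

Derivation:
Step 1: +1 fires, +1 burnt (F count now 1)
Step 2: +1 fires, +1 burnt (F count now 1)
Step 3: +2 fires, +1 burnt (F count now 2)
Step 4: +2 fires, +2 burnt (F count now 2)
Step 5: +3 fires, +2 burnt (F count now 3)
Step 6: +2 fires, +3 burnt (F count now 2)
Step 7: +1 fires, +2 burnt (F count now 1)
Step 8: +1 fires, +1 burnt (F count now 1)
Step 9: +0 fires, +1 burnt (F count now 0)
Fire out after step 9
Initially T: 16, now '.': 22
Total burnt (originally-T cells now '.'): 13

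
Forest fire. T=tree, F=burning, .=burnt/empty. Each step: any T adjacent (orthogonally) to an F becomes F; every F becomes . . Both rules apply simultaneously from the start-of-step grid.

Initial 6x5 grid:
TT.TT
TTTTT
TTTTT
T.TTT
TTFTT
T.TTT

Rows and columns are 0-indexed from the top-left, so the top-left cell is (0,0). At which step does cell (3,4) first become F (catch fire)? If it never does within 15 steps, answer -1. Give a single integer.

Step 1: cell (3,4)='T' (+4 fires, +1 burnt)
Step 2: cell (3,4)='T' (+5 fires, +4 burnt)
Step 3: cell (3,4)='F' (+7 fires, +5 burnt)
  -> target ignites at step 3
Step 4: cell (3,4)='.' (+4 fires, +7 burnt)
Step 5: cell (3,4)='.' (+4 fires, +4 burnt)
Step 6: cell (3,4)='.' (+2 fires, +4 burnt)
Step 7: cell (3,4)='.' (+0 fires, +2 burnt)
  fire out at step 7

3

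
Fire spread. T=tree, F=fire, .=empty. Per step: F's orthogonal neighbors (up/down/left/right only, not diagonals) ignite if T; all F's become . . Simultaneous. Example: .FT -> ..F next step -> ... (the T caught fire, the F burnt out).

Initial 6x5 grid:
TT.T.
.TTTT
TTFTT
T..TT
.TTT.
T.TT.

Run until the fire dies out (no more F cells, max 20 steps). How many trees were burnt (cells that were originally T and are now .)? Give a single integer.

Step 1: +3 fires, +1 burnt (F count now 3)
Step 2: +5 fires, +3 burnt (F count now 5)
Step 3: +6 fires, +5 burnt (F count now 6)
Step 4: +3 fires, +6 burnt (F count now 3)
Step 5: +2 fires, +3 burnt (F count now 2)
Step 6: +0 fires, +2 burnt (F count now 0)
Fire out after step 6
Initially T: 20, now '.': 29
Total burnt (originally-T cells now '.'): 19

Answer: 19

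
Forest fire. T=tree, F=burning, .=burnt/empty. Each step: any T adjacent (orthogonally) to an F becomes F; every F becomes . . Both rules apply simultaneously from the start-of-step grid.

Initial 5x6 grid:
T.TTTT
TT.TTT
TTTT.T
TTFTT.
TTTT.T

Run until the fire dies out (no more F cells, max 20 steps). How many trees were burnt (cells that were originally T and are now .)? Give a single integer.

Step 1: +4 fires, +1 burnt (F count now 4)
Step 2: +6 fires, +4 burnt (F count now 6)
Step 3: +4 fires, +6 burnt (F count now 4)
Step 4: +3 fires, +4 burnt (F count now 3)
Step 5: +4 fires, +3 burnt (F count now 4)
Step 6: +2 fires, +4 burnt (F count now 2)
Step 7: +0 fires, +2 burnt (F count now 0)
Fire out after step 7
Initially T: 24, now '.': 29
Total burnt (originally-T cells now '.'): 23

Answer: 23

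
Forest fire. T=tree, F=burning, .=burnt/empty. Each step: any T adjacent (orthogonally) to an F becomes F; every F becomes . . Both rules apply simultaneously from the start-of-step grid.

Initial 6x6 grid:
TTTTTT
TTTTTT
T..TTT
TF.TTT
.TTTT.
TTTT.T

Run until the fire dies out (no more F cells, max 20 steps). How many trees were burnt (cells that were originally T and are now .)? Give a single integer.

Step 1: +2 fires, +1 burnt (F count now 2)
Step 2: +3 fires, +2 burnt (F count now 3)
Step 3: +4 fires, +3 burnt (F count now 4)
Step 4: +5 fires, +4 burnt (F count now 5)
Step 5: +4 fires, +5 burnt (F count now 4)
Step 6: +4 fires, +4 burnt (F count now 4)
Step 7: +3 fires, +4 burnt (F count now 3)
Step 8: +2 fires, +3 burnt (F count now 2)
Step 9: +1 fires, +2 burnt (F count now 1)
Step 10: +0 fires, +1 burnt (F count now 0)
Fire out after step 10
Initially T: 29, now '.': 35
Total burnt (originally-T cells now '.'): 28

Answer: 28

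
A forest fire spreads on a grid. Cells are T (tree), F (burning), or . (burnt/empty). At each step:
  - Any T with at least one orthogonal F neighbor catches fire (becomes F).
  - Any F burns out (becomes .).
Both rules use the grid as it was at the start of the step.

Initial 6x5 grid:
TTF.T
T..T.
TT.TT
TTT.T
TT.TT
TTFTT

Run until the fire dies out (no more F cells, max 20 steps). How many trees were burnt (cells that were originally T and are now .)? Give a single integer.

Answer: 20

Derivation:
Step 1: +3 fires, +2 burnt (F count now 3)
Step 2: +5 fires, +3 burnt (F count now 5)
Step 3: +4 fires, +5 burnt (F count now 4)
Step 4: +5 fires, +4 burnt (F count now 5)
Step 5: +1 fires, +5 burnt (F count now 1)
Step 6: +1 fires, +1 burnt (F count now 1)
Step 7: +1 fires, +1 burnt (F count now 1)
Step 8: +0 fires, +1 burnt (F count now 0)
Fire out after step 8
Initially T: 21, now '.': 29
Total burnt (originally-T cells now '.'): 20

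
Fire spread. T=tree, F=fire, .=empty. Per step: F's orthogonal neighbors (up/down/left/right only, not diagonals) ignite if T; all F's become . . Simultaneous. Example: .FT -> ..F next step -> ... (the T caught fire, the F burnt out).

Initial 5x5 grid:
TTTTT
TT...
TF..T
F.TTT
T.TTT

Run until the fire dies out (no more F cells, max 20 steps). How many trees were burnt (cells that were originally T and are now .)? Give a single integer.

Step 1: +3 fires, +2 burnt (F count now 3)
Step 2: +2 fires, +3 burnt (F count now 2)
Step 3: +2 fires, +2 burnt (F count now 2)
Step 4: +1 fires, +2 burnt (F count now 1)
Step 5: +1 fires, +1 burnt (F count now 1)
Step 6: +0 fires, +1 burnt (F count now 0)
Fire out after step 6
Initially T: 16, now '.': 18
Total burnt (originally-T cells now '.'): 9

Answer: 9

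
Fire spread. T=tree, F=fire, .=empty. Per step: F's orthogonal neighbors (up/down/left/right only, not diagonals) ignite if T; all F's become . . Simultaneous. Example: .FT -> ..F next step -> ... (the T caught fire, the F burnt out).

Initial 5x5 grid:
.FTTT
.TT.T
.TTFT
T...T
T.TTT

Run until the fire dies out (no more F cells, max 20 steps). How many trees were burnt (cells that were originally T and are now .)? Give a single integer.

Answer: 13

Derivation:
Step 1: +4 fires, +2 burnt (F count now 4)
Step 2: +5 fires, +4 burnt (F count now 5)
Step 3: +2 fires, +5 burnt (F count now 2)
Step 4: +1 fires, +2 burnt (F count now 1)
Step 5: +1 fires, +1 burnt (F count now 1)
Step 6: +0 fires, +1 burnt (F count now 0)
Fire out after step 6
Initially T: 15, now '.': 23
Total burnt (originally-T cells now '.'): 13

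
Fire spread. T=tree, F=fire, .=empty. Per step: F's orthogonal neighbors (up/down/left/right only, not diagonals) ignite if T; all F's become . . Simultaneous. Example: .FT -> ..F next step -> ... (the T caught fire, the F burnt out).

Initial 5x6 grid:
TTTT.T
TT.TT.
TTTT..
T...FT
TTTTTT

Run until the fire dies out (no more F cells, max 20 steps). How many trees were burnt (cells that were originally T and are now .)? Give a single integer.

Step 1: +2 fires, +1 burnt (F count now 2)
Step 2: +2 fires, +2 burnt (F count now 2)
Step 3: +1 fires, +2 burnt (F count now 1)
Step 4: +1 fires, +1 burnt (F count now 1)
Step 5: +1 fires, +1 burnt (F count now 1)
Step 6: +1 fires, +1 burnt (F count now 1)
Step 7: +1 fires, +1 burnt (F count now 1)
Step 8: +2 fires, +1 burnt (F count now 2)
Step 9: +3 fires, +2 burnt (F count now 3)
Step 10: +2 fires, +3 burnt (F count now 2)
Step 11: +2 fires, +2 burnt (F count now 2)
Step 12: +2 fires, +2 burnt (F count now 2)
Step 13: +0 fires, +2 burnt (F count now 0)
Fire out after step 13
Initially T: 21, now '.': 29
Total burnt (originally-T cells now '.'): 20

Answer: 20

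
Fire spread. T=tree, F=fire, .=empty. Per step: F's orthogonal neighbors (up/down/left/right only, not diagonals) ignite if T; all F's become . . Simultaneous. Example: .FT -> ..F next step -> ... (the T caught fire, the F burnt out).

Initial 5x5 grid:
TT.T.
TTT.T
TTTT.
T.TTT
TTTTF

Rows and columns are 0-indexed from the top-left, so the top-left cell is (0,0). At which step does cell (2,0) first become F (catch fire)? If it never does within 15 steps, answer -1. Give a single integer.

Step 1: cell (2,0)='T' (+2 fires, +1 burnt)
Step 2: cell (2,0)='T' (+2 fires, +2 burnt)
Step 3: cell (2,0)='T' (+3 fires, +2 burnt)
Step 4: cell (2,0)='T' (+2 fires, +3 burnt)
Step 5: cell (2,0)='T' (+3 fires, +2 burnt)
Step 6: cell (2,0)='F' (+2 fires, +3 burnt)
  -> target ignites at step 6
Step 7: cell (2,0)='.' (+2 fires, +2 burnt)
Step 8: cell (2,0)='.' (+1 fires, +2 burnt)
Step 9: cell (2,0)='.' (+0 fires, +1 burnt)
  fire out at step 9

6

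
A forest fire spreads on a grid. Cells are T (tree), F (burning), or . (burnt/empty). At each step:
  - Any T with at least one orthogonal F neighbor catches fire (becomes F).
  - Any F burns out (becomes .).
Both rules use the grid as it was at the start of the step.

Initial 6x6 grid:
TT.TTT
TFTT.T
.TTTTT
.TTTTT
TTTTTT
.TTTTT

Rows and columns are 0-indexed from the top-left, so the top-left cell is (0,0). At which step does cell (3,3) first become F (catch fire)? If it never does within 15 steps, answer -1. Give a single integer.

Step 1: cell (3,3)='T' (+4 fires, +1 burnt)
Step 2: cell (3,3)='T' (+4 fires, +4 burnt)
Step 3: cell (3,3)='T' (+4 fires, +4 burnt)
Step 4: cell (3,3)='F' (+6 fires, +4 burnt)
  -> target ignites at step 4
Step 5: cell (3,3)='.' (+5 fires, +6 burnt)
Step 6: cell (3,3)='.' (+4 fires, +5 burnt)
Step 7: cell (3,3)='.' (+2 fires, +4 burnt)
Step 8: cell (3,3)='.' (+1 fires, +2 burnt)
Step 9: cell (3,3)='.' (+0 fires, +1 burnt)
  fire out at step 9

4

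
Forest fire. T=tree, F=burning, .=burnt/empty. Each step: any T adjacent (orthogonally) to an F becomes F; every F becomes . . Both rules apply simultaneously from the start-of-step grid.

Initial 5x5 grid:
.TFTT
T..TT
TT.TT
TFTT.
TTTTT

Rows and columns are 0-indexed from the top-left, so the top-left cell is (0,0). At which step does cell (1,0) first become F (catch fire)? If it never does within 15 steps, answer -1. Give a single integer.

Step 1: cell (1,0)='T' (+6 fires, +2 burnt)
Step 2: cell (1,0)='T' (+6 fires, +6 burnt)
Step 3: cell (1,0)='F' (+4 fires, +6 burnt)
  -> target ignites at step 3
Step 4: cell (1,0)='.' (+2 fires, +4 burnt)
Step 5: cell (1,0)='.' (+0 fires, +2 burnt)
  fire out at step 5

3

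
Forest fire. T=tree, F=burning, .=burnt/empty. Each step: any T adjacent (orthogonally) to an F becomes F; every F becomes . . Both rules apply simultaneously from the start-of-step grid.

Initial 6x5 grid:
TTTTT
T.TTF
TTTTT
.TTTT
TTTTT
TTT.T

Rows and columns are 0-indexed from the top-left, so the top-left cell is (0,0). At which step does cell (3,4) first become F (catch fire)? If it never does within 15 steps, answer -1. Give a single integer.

Step 1: cell (3,4)='T' (+3 fires, +1 burnt)
Step 2: cell (3,4)='F' (+4 fires, +3 burnt)
  -> target ignites at step 2
Step 3: cell (3,4)='.' (+4 fires, +4 burnt)
Step 4: cell (3,4)='.' (+5 fires, +4 burnt)
Step 5: cell (3,4)='.' (+4 fires, +5 burnt)
Step 6: cell (3,4)='.' (+3 fires, +4 burnt)
Step 7: cell (3,4)='.' (+2 fires, +3 burnt)
Step 8: cell (3,4)='.' (+1 fires, +2 burnt)
Step 9: cell (3,4)='.' (+0 fires, +1 burnt)
  fire out at step 9

2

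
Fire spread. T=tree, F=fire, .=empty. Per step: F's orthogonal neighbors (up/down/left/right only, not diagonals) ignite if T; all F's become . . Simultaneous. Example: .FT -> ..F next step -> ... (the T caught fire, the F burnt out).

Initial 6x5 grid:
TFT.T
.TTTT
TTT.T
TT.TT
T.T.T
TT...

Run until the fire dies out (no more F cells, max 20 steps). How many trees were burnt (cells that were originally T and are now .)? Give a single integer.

Answer: 19

Derivation:
Step 1: +3 fires, +1 burnt (F count now 3)
Step 2: +2 fires, +3 burnt (F count now 2)
Step 3: +4 fires, +2 burnt (F count now 4)
Step 4: +2 fires, +4 burnt (F count now 2)
Step 5: +3 fires, +2 burnt (F count now 3)
Step 6: +2 fires, +3 burnt (F count now 2)
Step 7: +3 fires, +2 burnt (F count now 3)
Step 8: +0 fires, +3 burnt (F count now 0)
Fire out after step 8
Initially T: 20, now '.': 29
Total burnt (originally-T cells now '.'): 19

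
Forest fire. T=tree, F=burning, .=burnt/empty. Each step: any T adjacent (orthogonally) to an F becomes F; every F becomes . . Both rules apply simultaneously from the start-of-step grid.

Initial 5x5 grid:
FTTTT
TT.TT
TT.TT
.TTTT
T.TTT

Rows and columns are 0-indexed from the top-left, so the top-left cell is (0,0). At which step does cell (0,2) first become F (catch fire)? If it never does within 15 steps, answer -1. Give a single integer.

Step 1: cell (0,2)='T' (+2 fires, +1 burnt)
Step 2: cell (0,2)='F' (+3 fires, +2 burnt)
  -> target ignites at step 2
Step 3: cell (0,2)='.' (+2 fires, +3 burnt)
Step 4: cell (0,2)='.' (+3 fires, +2 burnt)
Step 5: cell (0,2)='.' (+3 fires, +3 burnt)
Step 6: cell (0,2)='.' (+3 fires, +3 burnt)
Step 7: cell (0,2)='.' (+2 fires, +3 burnt)
Step 8: cell (0,2)='.' (+1 fires, +2 burnt)
Step 9: cell (0,2)='.' (+0 fires, +1 burnt)
  fire out at step 9

2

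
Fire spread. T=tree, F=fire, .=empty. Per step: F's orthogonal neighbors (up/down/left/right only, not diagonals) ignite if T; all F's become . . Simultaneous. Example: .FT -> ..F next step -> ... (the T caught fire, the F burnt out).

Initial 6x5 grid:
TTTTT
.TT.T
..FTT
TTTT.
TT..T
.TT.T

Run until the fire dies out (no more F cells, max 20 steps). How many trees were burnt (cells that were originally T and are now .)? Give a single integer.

Step 1: +3 fires, +1 burnt (F count now 3)
Step 2: +5 fires, +3 burnt (F count now 5)
Step 3: +5 fires, +5 burnt (F count now 5)
Step 4: +4 fires, +5 burnt (F count now 4)
Step 5: +1 fires, +4 burnt (F count now 1)
Step 6: +0 fires, +1 burnt (F count now 0)
Fire out after step 6
Initially T: 20, now '.': 28
Total burnt (originally-T cells now '.'): 18

Answer: 18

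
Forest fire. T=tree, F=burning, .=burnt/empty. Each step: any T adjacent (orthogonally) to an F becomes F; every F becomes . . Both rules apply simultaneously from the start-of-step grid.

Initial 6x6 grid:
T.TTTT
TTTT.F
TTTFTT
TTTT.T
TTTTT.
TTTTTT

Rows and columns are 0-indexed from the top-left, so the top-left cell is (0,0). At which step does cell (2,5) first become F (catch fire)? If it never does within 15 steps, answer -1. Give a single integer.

Step 1: cell (2,5)='F' (+6 fires, +2 burnt)
  -> target ignites at step 1
Step 2: cell (2,5)='.' (+7 fires, +6 burnt)
Step 3: cell (2,5)='.' (+7 fires, +7 burnt)
Step 4: cell (2,5)='.' (+5 fires, +7 burnt)
Step 5: cell (2,5)='.' (+4 fires, +5 burnt)
Step 6: cell (2,5)='.' (+1 fires, +4 burnt)
Step 7: cell (2,5)='.' (+0 fires, +1 burnt)
  fire out at step 7

1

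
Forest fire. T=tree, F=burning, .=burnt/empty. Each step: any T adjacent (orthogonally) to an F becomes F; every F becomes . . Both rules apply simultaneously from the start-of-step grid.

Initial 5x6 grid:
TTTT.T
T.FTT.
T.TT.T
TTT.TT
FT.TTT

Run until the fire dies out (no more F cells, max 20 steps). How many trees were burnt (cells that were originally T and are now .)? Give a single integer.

Answer: 14

Derivation:
Step 1: +5 fires, +2 burnt (F count now 5)
Step 2: +7 fires, +5 burnt (F count now 7)
Step 3: +2 fires, +7 burnt (F count now 2)
Step 4: +0 fires, +2 burnt (F count now 0)
Fire out after step 4
Initially T: 21, now '.': 23
Total burnt (originally-T cells now '.'): 14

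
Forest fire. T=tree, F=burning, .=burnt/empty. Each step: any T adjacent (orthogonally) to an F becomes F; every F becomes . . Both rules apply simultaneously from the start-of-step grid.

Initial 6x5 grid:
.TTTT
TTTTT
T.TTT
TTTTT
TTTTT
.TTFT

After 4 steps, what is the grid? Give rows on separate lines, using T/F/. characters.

Step 1: 3 trees catch fire, 1 burn out
  .TTTT
  TTTTT
  T.TTT
  TTTTT
  TTTFT
  .TF.F
Step 2: 4 trees catch fire, 3 burn out
  .TTTT
  TTTTT
  T.TTT
  TTTFT
  TTF.F
  .F...
Step 3: 4 trees catch fire, 4 burn out
  .TTTT
  TTTTT
  T.TFT
  TTF.F
  TF...
  .....
Step 4: 5 trees catch fire, 4 burn out
  .TTTT
  TTTFT
  T.F.F
  TF...
  F....
  .....

.TTTT
TTTFT
T.F.F
TF...
F....
.....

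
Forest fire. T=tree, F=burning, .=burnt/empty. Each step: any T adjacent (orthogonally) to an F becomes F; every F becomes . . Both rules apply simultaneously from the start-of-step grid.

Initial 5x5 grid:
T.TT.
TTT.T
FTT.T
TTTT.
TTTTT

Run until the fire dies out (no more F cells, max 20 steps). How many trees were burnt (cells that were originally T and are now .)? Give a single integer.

Step 1: +3 fires, +1 burnt (F count now 3)
Step 2: +5 fires, +3 burnt (F count now 5)
Step 3: +3 fires, +5 burnt (F count now 3)
Step 4: +3 fires, +3 burnt (F count now 3)
Step 5: +2 fires, +3 burnt (F count now 2)
Step 6: +1 fires, +2 burnt (F count now 1)
Step 7: +0 fires, +1 burnt (F count now 0)
Fire out after step 7
Initially T: 19, now '.': 23
Total burnt (originally-T cells now '.'): 17

Answer: 17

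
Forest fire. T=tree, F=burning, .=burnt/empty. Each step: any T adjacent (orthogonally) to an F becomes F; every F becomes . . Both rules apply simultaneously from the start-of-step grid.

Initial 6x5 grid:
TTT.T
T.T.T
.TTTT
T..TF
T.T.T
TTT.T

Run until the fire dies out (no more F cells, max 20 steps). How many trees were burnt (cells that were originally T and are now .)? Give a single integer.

Step 1: +3 fires, +1 burnt (F count now 3)
Step 2: +3 fires, +3 burnt (F count now 3)
Step 3: +2 fires, +3 burnt (F count now 2)
Step 4: +2 fires, +2 burnt (F count now 2)
Step 5: +1 fires, +2 burnt (F count now 1)
Step 6: +1 fires, +1 burnt (F count now 1)
Step 7: +1 fires, +1 burnt (F count now 1)
Step 8: +1 fires, +1 burnt (F count now 1)
Step 9: +0 fires, +1 burnt (F count now 0)
Fire out after step 9
Initially T: 20, now '.': 24
Total burnt (originally-T cells now '.'): 14

Answer: 14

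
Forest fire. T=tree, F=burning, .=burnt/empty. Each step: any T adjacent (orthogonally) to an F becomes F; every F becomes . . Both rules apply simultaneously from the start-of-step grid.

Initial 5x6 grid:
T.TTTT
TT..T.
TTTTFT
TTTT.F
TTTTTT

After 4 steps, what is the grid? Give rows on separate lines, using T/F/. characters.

Step 1: 4 trees catch fire, 2 burn out
  T.TTTT
  TT..F.
  TTTF.F
  TTTT..
  TTTTTF
Step 2: 4 trees catch fire, 4 burn out
  T.TTFT
  TT....
  TTF...
  TTTF..
  TTTTF.
Step 3: 5 trees catch fire, 4 burn out
  T.TF.F
  TT....
  TF....
  TTF...
  TTTF..
Step 4: 5 trees catch fire, 5 burn out
  T.F...
  TF....
  F.....
  TF....
  TTF...

T.F...
TF....
F.....
TF....
TTF...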